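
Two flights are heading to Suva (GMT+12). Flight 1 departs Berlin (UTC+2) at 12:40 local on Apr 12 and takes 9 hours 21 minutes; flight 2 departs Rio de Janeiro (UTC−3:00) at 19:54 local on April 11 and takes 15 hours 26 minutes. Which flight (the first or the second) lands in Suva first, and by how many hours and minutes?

Flight 1 in UTC: 12:40 − 2:00 = 10:40 on Apr 12.
+9 hours and 21 minutes → arrive 20:01 UTC on Apr 12.
Flight 2 in UTC: 19:54 + 3:00 = 22:54 on Apr 11.
+15 hours and 26 minutes → arrive 14:20 UTC on Apr 12.
Flight 2 lands earlier by 5 hours 41 minutes.

the second, by 5 hours 41 minutes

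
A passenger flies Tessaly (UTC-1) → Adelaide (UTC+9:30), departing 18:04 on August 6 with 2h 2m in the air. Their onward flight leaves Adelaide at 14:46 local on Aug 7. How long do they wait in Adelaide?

8 hours 10 minutes

Convert departure to UTC: 18:04 + 1:00 = 19:04 UTC on Aug 6.
Add 2 hours and 2 minutes flight time → 21:06 UTC.
Adelaide is UTC+9:30, so local arrival = 21:06 + 9:30 = 06:36 on Aug 7.
Layover = 14:46 − 06:36 = 8 hours 10 minutes.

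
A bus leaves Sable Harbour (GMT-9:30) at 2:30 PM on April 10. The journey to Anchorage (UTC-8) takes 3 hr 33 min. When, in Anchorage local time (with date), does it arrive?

Anchorage is 1:30 ahead of Sable Harbour.
After 3 hours and 33 minutes it is 6:03 PM in Sable Harbour.
Shift by the zone difference: 6:03 PM + 1:30 = 7:33 PM on Apr 10 in Anchorage.

7:33 PM on April 10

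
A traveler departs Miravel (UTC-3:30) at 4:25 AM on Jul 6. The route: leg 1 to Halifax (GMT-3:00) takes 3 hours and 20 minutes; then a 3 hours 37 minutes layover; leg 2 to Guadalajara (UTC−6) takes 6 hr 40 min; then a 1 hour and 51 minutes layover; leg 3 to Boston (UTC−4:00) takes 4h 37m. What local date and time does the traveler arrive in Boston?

12:00 AM on Jul 7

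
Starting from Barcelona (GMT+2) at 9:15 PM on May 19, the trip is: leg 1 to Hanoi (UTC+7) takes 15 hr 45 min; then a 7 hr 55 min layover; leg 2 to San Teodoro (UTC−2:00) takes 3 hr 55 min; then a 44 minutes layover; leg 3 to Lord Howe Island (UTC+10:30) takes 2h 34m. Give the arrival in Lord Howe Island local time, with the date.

12:38 PM on May 21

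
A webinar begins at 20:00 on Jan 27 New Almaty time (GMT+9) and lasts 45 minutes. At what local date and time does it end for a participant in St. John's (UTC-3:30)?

08:15 on Jan 27

Convert start to UTC: 20:00 − 9:00 = 11:00 UTC on Jan 27.
Add 45 minutes duration → 11:45 UTC.
St. John's is UTC−3:30, so local end time = 11:45 − 3:30 = 08:15 on Jan 27.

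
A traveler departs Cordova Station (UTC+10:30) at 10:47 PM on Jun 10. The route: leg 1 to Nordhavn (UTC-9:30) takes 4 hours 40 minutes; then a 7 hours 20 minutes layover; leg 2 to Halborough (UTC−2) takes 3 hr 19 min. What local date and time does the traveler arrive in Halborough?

1:36 AM on June 11

Convert departure to UTC: 10:47 PM − 10:30 = 12:17 PM UTC on Jun 10.
Add 4 hours and 40 minutes leg 1 → 4:57 PM UTC.
Add 7 hours 20 minutes layover in Nordhavn → 12:17 AM UTC (Jun 11).
Add 3 hours and 19 minutes leg 2 → 3:36 AM UTC.
Halborough is UTC−2:00, so local arrival = 3:36 AM − 2:00 = 1:36 AM on Jun 11.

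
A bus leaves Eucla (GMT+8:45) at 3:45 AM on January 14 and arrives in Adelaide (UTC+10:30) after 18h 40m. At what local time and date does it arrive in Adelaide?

12:10 AM on January 15

Convert departure to UTC: 3:45 AM − 8:45 = 7:00 PM UTC on Jan 13.
Add 18 hours and 40 minutes travel time → 1:40 PM UTC (Jan 14).
Adelaide is UTC+10:30, so local arrival = 1:40 PM + 10:30 = 12:10 AM on Jan 15.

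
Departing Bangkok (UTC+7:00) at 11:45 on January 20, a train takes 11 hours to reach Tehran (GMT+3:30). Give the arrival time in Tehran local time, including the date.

19:15 on January 20

Convert departure to UTC: 11:45 − 7:00 = 04:45 UTC on Jan 20.
Add 11 hours travel time → 15:45 UTC.
Tehran is UTC+3:30, so local arrival = 15:45 + 3:30 = 19:15 on Jan 20.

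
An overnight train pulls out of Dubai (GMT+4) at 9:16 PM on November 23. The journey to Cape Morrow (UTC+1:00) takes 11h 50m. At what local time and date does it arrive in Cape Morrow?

Cape Morrow is 3:00 behind Dubai.
After 11 hours and 50 minutes it is 9:06 AM (Nov 24) in Dubai.
Shift by the zone difference: 9:06 AM − 3:00 = 6:06 AM on Nov 24 in Cape Morrow.

6:06 AM on November 24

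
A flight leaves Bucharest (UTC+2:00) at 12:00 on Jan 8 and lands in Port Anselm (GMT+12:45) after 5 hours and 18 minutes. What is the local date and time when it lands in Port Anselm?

Convert departure to UTC: 12:00 − 2:00 = 10:00 UTC on Jan 8.
Add 5 hours 18 minutes travel time → 15:18 UTC.
Port Anselm is UTC+12:45, so local arrival = 15:18 + 12:45 = 04:03 on Jan 9.

04:03 on Jan 9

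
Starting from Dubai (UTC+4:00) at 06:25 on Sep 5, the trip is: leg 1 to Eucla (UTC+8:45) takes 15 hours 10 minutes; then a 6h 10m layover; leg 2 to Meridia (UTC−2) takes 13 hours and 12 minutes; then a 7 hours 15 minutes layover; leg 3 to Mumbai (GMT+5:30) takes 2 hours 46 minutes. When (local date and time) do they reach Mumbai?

Convert departure to UTC: 06:25 − 4:00 = 02:25 UTC on Sep 5.
Add 15 hours and 10 minutes leg 1 → 17:35 UTC.
Add 6 hours 10 minutes layover in Eucla → 23:45 UTC.
Add 13 hours and 12 minutes leg 2 → 12:57 UTC (Sep 6).
Add 7 hours 15 minutes layover in Meridia → 20:12 UTC.
Add 2 hours 46 minutes leg 3 → 22:58 UTC.
Mumbai is UTC+5:30, so local arrival = 22:58 + 5:30 = 04:28 on Sep 7.

04:28 on Sep 7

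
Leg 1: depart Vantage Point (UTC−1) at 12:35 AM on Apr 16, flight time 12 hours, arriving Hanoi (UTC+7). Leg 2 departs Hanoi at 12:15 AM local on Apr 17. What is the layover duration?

3 hours 40 minutes

Convert departure to UTC: 12:35 AM + 1:00 = 1:35 AM UTC on Apr 16.
Add 12 hours flight time → 1:35 PM UTC.
Hanoi is UTC+7:00, so local arrival = 1:35 PM + 7:00 = 8:35 PM on Apr 16.
Layover = 12:15 AM − 8:35 PM (+1 day) = 3 hours 40 minutes.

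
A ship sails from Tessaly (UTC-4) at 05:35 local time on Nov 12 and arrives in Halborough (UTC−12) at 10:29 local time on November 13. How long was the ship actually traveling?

Departure in UTC: 05:35 + 4:00 = 09:35 on Nov 12.
Arrival in UTC: 10:29 + 12:00 = 22:29 on Nov 13.
Elapsed = 22:29 − 09:35 (+1 day) = 36 hours 54 minutes.

36 hours 54 minutes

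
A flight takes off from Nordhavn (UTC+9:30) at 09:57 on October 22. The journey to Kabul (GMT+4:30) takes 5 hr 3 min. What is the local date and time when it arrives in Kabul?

Convert departure to UTC: 09:57 − 9:30 = 00:27 UTC on Oct 22.
Add 5 hours and 3 minutes travel time → 05:30 UTC.
Kabul is UTC+4:30, so local arrival = 05:30 + 4:30 = 10:00 on Oct 22.

10:00 on Oct 22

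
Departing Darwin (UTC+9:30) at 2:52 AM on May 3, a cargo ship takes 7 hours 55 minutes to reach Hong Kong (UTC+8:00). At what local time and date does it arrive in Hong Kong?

9:17 AM on May 3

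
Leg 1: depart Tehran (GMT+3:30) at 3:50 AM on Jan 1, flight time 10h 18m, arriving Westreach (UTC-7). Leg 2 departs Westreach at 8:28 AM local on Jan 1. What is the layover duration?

Convert departure to UTC: 3:50 AM − 3:30 = 12:20 AM UTC on Jan 1.
Add 10 hours 18 minutes flight time → 10:38 AM UTC.
Westreach is UTC−7:00, so local arrival = 10:38 AM − 7:00 = 3:38 AM on Jan 1.
Layover = 8:28 AM − 3:38 AM = 4 hours 50 minutes.

4 hours 50 minutes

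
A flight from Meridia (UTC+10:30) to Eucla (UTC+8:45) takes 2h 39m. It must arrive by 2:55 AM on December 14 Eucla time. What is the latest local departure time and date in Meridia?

2:01 AM on Dec 14

Target arrival in UTC: 2:55 AM − 8:45 = 6:10 PM on Dec 13.
Subtract 2 hours and 39 minutes → departure 3:31 PM UTC on Dec 13.
Meridia is UTC+10:30: 3:31 PM + 10:30 = 2:01 AM on Dec 14.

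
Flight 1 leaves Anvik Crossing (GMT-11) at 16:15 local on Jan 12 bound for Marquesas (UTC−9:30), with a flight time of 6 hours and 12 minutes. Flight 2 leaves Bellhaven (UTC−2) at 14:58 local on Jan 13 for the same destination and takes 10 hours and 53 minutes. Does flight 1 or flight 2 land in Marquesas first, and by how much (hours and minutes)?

Flight 1 in UTC: 16:15 + 11:00 = 03:15 on Jan 13.
+6 hours and 12 minutes → arrive 09:27 UTC on Jan 13.
Flight 2 in UTC: 14:58 + 2:00 = 16:58 on Jan 13.
+10 hours 53 minutes → arrive 03:51 UTC on Jan 14.
Flight 1 lands earlier by 18 hours 24 minutes.

the first, by 18 hours 24 minutes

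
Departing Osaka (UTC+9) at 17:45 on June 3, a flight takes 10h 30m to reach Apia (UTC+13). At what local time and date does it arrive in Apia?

Apia is 4:00 ahead of Osaka.
After 10 hours 30 minutes it is 04:15 (Jun 4) in Osaka.
Shift by the zone difference: 04:15 + 4:00 = 08:15 on Jun 4 in Apia.

08:15 on Jun 4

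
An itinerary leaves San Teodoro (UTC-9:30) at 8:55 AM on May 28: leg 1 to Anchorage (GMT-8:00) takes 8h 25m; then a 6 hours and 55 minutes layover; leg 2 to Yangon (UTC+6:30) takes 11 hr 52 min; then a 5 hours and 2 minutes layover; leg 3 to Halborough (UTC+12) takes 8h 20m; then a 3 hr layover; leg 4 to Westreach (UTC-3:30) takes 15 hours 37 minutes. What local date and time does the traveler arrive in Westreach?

2:06 AM on May 31

Convert departure to UTC: 8:55 AM + 9:30 = 6:25 PM UTC on May 28.
Add 8 hours and 25 minutes leg 1 → 2:50 AM UTC (May 29).
Add 6 hours and 55 minutes layover in Anchorage → 9:45 AM UTC.
Add 11 hours 52 minutes leg 2 → 9:37 PM UTC.
Add 5 hours 2 minutes layover in Yangon → 2:39 AM UTC (May 30).
Add 8 hours and 20 minutes leg 3 → 10:59 AM UTC.
Add 3 hours layover in Halborough → 1:59 PM UTC.
Add 15 hours and 37 minutes leg 4 → 5:36 AM UTC (May 31).
Westreach is UTC−3:30, so local arrival = 5:36 AM − 3:30 = 2:06 AM on May 31.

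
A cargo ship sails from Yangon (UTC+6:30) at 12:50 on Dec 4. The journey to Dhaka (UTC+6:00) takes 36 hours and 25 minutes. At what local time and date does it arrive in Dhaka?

00:45 on Dec 6

Dhaka is 0:30 behind Yangon.
After 36 hours 25 minutes it is 01:15 (Dec 6) in Yangon.
Shift by the zone difference: 01:15 − 0:30 = 00:45 on Dec 6 in Dhaka.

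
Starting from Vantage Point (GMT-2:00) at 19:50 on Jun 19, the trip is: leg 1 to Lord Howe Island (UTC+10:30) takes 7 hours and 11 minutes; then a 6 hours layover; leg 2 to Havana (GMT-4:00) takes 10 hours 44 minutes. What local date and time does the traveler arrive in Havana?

Convert departure to UTC: 19:50 + 2:00 = 21:50 UTC on Jun 19.
Add 7 hours 11 minutes leg 1 → 05:01 UTC (Jun 20).
Add 6 hours layover in Lord Howe Island → 11:01 UTC.
Add 10 hours 44 minutes leg 2 → 21:45 UTC.
Havana is UTC−4:00, so local arrival = 21:45 − 4:00 = 17:45 on Jun 20.

17:45 on Jun 20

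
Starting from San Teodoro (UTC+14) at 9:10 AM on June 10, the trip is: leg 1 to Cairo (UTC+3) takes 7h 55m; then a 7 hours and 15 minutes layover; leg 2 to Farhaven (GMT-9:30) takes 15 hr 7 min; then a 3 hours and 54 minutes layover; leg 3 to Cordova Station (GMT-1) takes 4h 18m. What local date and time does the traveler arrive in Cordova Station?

8:39 AM on Jun 11

Convert departure to UTC: 9:10 AM − 14:00 = 7:10 PM UTC on Jun 9.
Add 7 hours and 55 minutes leg 1 → 3:05 AM UTC (Jun 10).
Add 7 hours and 15 minutes layover in Cairo → 10:20 AM UTC.
Add 15 hours and 7 minutes leg 2 → 1:27 AM UTC (Jun 11).
Add 3 hours and 54 minutes layover in Farhaven → 5:21 AM UTC.
Add 4 hours 18 minutes leg 3 → 9:39 AM UTC.
Cordova Station is UTC−1:00, so local arrival = 9:39 AM − 1:00 = 8:39 AM on Jun 11.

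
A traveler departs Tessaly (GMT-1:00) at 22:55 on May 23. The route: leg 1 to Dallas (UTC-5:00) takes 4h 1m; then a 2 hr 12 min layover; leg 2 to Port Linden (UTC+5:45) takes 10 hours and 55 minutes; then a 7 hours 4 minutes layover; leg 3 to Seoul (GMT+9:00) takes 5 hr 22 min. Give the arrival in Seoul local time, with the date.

14:29 on May 25

Convert departure to UTC: 22:55 + 1:00 = 23:55 UTC on May 23.
Add 4 hours 1 minute leg 1 → 03:56 UTC (May 24).
Add 2 hours 12 minutes layover in Dallas → 06:08 UTC.
Add 10 hours 55 minutes leg 2 → 17:03 UTC.
Add 7 hours and 4 minutes layover in Port Linden → 00:07 UTC (May 25).
Add 5 hours 22 minutes leg 3 → 05:29 UTC.
Seoul is UTC+9:00, so local arrival = 05:29 + 9:00 = 14:29 on May 25.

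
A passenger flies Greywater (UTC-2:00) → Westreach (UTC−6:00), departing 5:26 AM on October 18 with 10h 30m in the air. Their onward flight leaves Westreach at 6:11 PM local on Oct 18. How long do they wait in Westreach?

6 hours 15 minutes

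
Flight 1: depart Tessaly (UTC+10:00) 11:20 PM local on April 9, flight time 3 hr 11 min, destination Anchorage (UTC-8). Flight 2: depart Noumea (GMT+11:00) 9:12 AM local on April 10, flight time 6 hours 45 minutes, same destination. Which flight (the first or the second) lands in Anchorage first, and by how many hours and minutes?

Flight 1 in UTC: 11:20 PM − 10:00 = 1:20 PM on Apr 9.
+3 hours 11 minutes → arrive 4:31 PM UTC on Apr 9.
Flight 2 in UTC: 9:12 AM − 11:00 = 10:12 PM on Apr 9.
+6 hours and 45 minutes → arrive 4:57 AM UTC on Apr 10.
Flight 1 lands earlier by 12 hours 26 minutes.

the first, by 12 hours 26 minutes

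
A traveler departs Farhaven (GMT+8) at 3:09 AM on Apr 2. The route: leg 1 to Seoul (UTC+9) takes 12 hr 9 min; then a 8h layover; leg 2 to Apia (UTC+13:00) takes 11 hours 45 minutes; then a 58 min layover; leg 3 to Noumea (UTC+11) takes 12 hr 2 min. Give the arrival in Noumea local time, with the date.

3:03 AM on April 4

Convert departure to UTC: 3:09 AM − 8:00 = 7:09 PM UTC on Apr 1.
Add 12 hours and 9 minutes leg 1 → 7:18 AM UTC (Apr 2).
Add 8 hours layover in Seoul → 3:18 PM UTC.
Add 11 hours and 45 minutes leg 2 → 3:03 AM UTC (Apr 3).
Add 58 minutes layover in Apia → 4:01 AM UTC.
Add 12 hours and 2 minutes leg 3 → 4:03 PM UTC.
Noumea is UTC+11:00, so local arrival = 4:03 PM + 11:00 = 3:03 AM on Apr 4.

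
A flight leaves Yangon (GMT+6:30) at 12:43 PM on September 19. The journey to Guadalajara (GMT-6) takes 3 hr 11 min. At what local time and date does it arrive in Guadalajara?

Convert departure to UTC: 12:43 PM − 6:30 = 6:13 AM UTC on Sep 19.
Add 3 hours 11 minutes travel time → 9:24 AM UTC.
Guadalajara is UTC−6:00, so local arrival = 9:24 AM − 6:00 = 3:24 AM on Sep 19.

3:24 AM on Sep 19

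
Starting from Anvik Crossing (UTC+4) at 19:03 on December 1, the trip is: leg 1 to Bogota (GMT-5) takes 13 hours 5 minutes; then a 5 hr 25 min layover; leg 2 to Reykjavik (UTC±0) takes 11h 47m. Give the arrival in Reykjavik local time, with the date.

21:20 on December 2

Convert departure to UTC: 19:03 − 4:00 = 15:03 UTC on Dec 1.
Add 13 hours and 5 minutes leg 1 → 04:08 UTC (Dec 2).
Add 5 hours and 25 minutes layover in Bogota → 09:33 UTC.
Add 11 hours and 47 minutes leg 2 → 21:20 UTC.
Reykjavik is UTC+0, so local arrival is the same: 21:20 on Dec 2.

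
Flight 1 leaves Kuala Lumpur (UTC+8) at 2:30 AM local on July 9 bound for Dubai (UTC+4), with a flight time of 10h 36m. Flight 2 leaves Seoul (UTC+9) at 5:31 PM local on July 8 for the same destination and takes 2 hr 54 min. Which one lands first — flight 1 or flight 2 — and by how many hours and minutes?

Flight 1 in UTC: 2:30 AM − 8:00 = 6:30 PM on Jul 8.
+10 hours and 36 minutes → arrive 5:06 AM UTC on Jul 9.
Flight 2 in UTC: 5:31 PM − 9:00 = 8:31 AM on Jul 8.
+2 hours 54 minutes → arrive 11:25 AM UTC on Jul 8.
Flight 2 lands earlier by 17 hours 41 minutes.

the second, by 17 hours 41 minutes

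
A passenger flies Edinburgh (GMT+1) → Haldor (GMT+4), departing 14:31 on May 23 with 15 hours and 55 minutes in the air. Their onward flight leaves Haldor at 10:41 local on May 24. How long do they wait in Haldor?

1 hour 15 minutes

Convert departure to UTC: 14:31 − 1:00 = 13:31 UTC on May 23.
Add 15 hours 55 minutes flight time → 05:26 UTC (May 24).
Haldor is UTC+4:00, so local arrival = 05:26 + 4:00 = 09:26 on May 24.
Layover = 10:41 − 09:26 = 1 hour 15 minutes.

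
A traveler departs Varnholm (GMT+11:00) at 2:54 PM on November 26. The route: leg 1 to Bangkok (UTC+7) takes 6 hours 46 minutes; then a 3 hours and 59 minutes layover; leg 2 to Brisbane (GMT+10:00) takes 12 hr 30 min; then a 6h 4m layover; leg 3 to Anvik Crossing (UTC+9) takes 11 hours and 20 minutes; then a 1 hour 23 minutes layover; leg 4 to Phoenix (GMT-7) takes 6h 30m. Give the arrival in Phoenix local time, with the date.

Convert departure to UTC: 2:54 PM − 11:00 = 3:54 AM UTC on Nov 26.
Add 6 hours 46 minutes leg 1 → 10:40 AM UTC.
Add 3 hours 59 minutes layover in Bangkok → 2:39 PM UTC.
Add 12 hours 30 minutes leg 2 → 3:09 AM UTC (Nov 27).
Add 6 hours and 4 minutes layover in Brisbane → 9:13 AM UTC.
Add 11 hours 20 minutes leg 3 → 8:33 PM UTC.
Add 1 hour and 23 minutes layover in Anvik Crossing → 9:56 PM UTC.
Add 6 hours and 30 minutes leg 4 → 4:26 AM UTC (Nov 28).
Phoenix is UTC−7:00, so local arrival = 4:26 AM − 7:00 = 9:26 PM on Nov 27.

9:26 PM on November 27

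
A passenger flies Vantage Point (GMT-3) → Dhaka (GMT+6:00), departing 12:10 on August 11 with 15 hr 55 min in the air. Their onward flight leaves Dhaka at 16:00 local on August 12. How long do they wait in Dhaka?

2 hours 55 minutes

Convert departure to UTC: 12:10 + 3:00 = 15:10 UTC on Aug 11.
Add 15 hours and 55 minutes flight time → 07:05 UTC (Aug 12).
Dhaka is UTC+6:00, so local arrival = 07:05 + 6:00 = 13:05 on Aug 12.
Layover = 16:00 − 13:05 = 2 hours 55 minutes.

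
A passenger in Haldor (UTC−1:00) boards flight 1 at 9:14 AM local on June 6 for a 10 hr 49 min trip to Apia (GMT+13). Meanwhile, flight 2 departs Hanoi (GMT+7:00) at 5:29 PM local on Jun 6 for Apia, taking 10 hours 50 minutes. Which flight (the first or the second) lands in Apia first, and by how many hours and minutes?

Flight 1 in UTC: 9:14 AM + 1:00 = 10:14 AM on Jun 6.
+10 hours 49 minutes → arrive 9:03 PM UTC on Jun 6.
Flight 2 in UTC: 5:29 PM − 7:00 = 10:29 AM on Jun 6.
+10 hours 50 minutes → arrive 9:19 PM UTC on Jun 6.
Flight 1 lands earlier by 16 minutes.

the first, by 16 minutes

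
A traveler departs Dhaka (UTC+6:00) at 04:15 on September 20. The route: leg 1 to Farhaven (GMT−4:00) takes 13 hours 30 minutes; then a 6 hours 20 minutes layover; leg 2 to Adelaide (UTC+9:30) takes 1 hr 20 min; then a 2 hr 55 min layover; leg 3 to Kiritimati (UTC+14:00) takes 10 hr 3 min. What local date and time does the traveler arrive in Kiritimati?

Convert departure to UTC: 04:15 − 6:00 = 22:15 UTC on Sep 19.
Add 13 hours 30 minutes leg 1 → 11:45 UTC (Sep 20).
Add 6 hours 20 minutes layover in Farhaven → 18:05 UTC.
Add 1 hour and 20 minutes leg 2 → 19:25 UTC.
Add 2 hours and 55 minutes layover in Adelaide → 22:20 UTC.
Add 10 hours 3 minutes leg 3 → 08:23 UTC (Sep 21).
Kiritimati is UTC+14:00, so local arrival = 08:23 + 14:00 = 22:23 on Sep 21.

22:23 on September 21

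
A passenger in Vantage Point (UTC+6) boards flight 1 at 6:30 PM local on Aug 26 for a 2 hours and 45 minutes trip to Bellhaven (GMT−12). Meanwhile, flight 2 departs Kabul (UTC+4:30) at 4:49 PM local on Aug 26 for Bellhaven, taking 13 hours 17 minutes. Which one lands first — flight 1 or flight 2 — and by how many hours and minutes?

the first, by 10 hours 21 minutes

Flight 1 in UTC: 6:30 PM − 6:00 = 12:30 PM on Aug 26.
+2 hours and 45 minutes → arrive 3:15 PM UTC on Aug 26.
Flight 2 in UTC: 4:49 PM − 4:30 = 12:19 PM on Aug 26.
+13 hours 17 minutes → arrive 1:36 AM UTC on Aug 27.
Flight 1 lands earlier by 10 hours 21 minutes.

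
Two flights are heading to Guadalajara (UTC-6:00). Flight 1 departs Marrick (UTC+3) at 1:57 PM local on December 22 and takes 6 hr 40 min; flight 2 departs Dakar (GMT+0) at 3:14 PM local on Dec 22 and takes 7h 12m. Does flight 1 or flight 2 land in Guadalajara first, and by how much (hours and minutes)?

the first, by 4 hours 49 minutes

Flight 1 in UTC: 1:57 PM − 3:00 = 10:57 AM on Dec 22.
+6 hours and 40 minutes → arrive 5:37 PM UTC on Dec 22.
Flight 2 departs at 3:14 PM UTC (Dec 22).
+7 hours and 12 minutes → arrive 10:26 PM UTC on Dec 22.
Flight 1 lands earlier by 4 hours 49 minutes.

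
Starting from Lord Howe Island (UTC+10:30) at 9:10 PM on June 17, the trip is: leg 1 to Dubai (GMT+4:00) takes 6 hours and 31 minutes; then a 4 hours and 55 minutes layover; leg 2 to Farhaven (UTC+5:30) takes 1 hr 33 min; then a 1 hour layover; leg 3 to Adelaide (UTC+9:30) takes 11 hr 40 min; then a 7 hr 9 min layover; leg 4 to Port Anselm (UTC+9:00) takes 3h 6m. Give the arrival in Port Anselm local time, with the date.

7:34 AM on June 19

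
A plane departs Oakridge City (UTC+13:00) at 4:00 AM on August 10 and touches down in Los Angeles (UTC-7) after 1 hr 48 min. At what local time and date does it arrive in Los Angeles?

Convert departure to UTC: 4:00 AM − 13:00 = 3:00 PM UTC on Aug 9.
Add 1 hour 48 minutes travel time → 4:48 PM UTC.
Los Angeles is UTC−7:00, so local arrival = 4:48 PM − 7:00 = 9:48 AM on Aug 9.

9:48 AM on Aug 9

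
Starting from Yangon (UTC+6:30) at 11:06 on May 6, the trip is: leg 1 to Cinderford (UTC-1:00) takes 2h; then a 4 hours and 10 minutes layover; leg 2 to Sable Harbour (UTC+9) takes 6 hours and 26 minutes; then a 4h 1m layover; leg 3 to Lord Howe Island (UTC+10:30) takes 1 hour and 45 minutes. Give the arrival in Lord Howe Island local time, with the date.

09:28 on May 7

Convert departure to UTC: 11:06 − 6:30 = 04:36 UTC on May 6.
Add 2 hours leg 1 → 06:36 UTC.
Add 4 hours 10 minutes layover in Cinderford → 10:46 UTC.
Add 6 hours 26 minutes leg 2 → 17:12 UTC.
Add 4 hours 1 minute layover in Sable Harbour → 21:13 UTC.
Add 1 hour 45 minutes leg 3 → 22:58 UTC.
Lord Howe Island is UTC+10:30, so local arrival = 22:58 + 10:30 = 09:28 on May 7.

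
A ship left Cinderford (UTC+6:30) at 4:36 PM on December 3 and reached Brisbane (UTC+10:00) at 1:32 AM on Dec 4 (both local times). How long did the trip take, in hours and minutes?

5 hours 26 minutes

Departure in UTC: 4:36 PM − 6:30 = 10:06 AM on Dec 3.
Arrival in UTC: 1:32 AM − 10:00 = 3:32 PM on Dec 3.
Elapsed = 3:32 PM − 10:06 AM = 5 hours 26 minutes.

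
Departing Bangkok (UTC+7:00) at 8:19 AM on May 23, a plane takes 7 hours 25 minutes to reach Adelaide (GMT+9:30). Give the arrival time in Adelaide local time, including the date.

Convert departure to UTC: 8:19 AM − 7:00 = 1:19 AM UTC on May 23.
Add 7 hours 25 minutes travel time → 8:44 AM UTC.
Adelaide is UTC+9:30, so local arrival = 8:44 AM + 9:30 = 6:14 PM on May 23.

6:14 PM on May 23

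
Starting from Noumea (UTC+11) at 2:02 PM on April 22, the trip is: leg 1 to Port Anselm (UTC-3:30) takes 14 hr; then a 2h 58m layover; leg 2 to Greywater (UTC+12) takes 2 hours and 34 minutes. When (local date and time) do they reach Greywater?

10:34 AM on April 23

Convert departure to UTC: 2:02 PM − 11:00 = 3:02 AM UTC on Apr 22.
Add 14 hours leg 1 → 5:02 PM UTC.
Add 2 hours 58 minutes layover in Port Anselm → 8:00 PM UTC.
Add 2 hours 34 minutes leg 2 → 10:34 PM UTC.
Greywater is UTC+12:00, so local arrival = 10:34 PM + 12:00 = 10:34 AM on Apr 23.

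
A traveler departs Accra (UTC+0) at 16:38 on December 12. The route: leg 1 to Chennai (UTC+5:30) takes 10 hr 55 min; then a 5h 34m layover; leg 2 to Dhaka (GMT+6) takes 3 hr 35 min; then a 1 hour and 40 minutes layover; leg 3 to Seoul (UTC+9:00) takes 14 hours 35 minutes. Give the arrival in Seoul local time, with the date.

Accra is at UTC+0, so departure is already 16:38 UTC on Dec 12.
Add 10 hours and 55 minutes leg 1 → 03:33 UTC (Dec 13).
Add 5 hours 34 minutes layover in Chennai → 09:07 UTC.
Add 3 hours and 35 minutes leg 2 → 12:42 UTC.
Add 1 hour and 40 minutes layover in Dhaka → 14:22 UTC.
Add 14 hours and 35 minutes leg 3 → 04:57 UTC (Dec 14).
Seoul is UTC+9:00, so local arrival = 04:57 + 9:00 = 13:57 on Dec 14.

13:57 on Dec 14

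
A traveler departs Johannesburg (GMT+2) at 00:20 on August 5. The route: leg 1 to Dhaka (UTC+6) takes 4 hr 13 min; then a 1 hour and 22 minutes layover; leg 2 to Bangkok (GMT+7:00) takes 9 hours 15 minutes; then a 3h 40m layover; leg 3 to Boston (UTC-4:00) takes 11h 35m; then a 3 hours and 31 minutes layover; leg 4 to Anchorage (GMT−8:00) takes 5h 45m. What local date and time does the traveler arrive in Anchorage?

05:41 on August 6

Convert departure to UTC: 00:20 − 2:00 = 22:20 UTC on Aug 4.
Add 4 hours and 13 minutes leg 1 → 02:33 UTC (Aug 5).
Add 1 hour 22 minutes layover in Dhaka → 03:55 UTC.
Add 9 hours and 15 minutes leg 2 → 13:10 UTC.
Add 3 hours 40 minutes layover in Bangkok → 16:50 UTC.
Add 11 hours 35 minutes leg 3 → 04:25 UTC (Aug 6).
Add 3 hours and 31 minutes layover in Boston → 07:56 UTC.
Add 5 hours and 45 minutes leg 4 → 13:41 UTC.
Anchorage is UTC−8:00, so local arrival = 13:41 − 8:00 = 05:41 on Aug 6.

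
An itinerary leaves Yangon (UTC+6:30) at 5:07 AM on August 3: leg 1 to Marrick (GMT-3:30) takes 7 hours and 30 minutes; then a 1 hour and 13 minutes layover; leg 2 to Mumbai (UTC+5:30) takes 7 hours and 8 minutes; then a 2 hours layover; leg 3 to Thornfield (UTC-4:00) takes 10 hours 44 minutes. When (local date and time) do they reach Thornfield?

11:12 PM on Aug 3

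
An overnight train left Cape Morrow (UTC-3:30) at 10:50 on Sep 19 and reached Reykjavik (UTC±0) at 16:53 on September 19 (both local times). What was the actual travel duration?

Departure in UTC: 10:50 + 3:30 = 14:20 on Sep 19.
Arrival is already UTC: 16:53 on Sep 19.
Elapsed = 16:53 − 14:20 = 2 hours 33 minutes.

2 hours 33 minutes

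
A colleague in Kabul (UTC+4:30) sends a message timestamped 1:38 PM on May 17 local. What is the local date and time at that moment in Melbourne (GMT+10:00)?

Melbourne is 5:30 ahead of Kabul.
Shift by the zone difference: 1:38 PM + 5:30 = 7:08 PM on May 17 in Melbourne.

7:08 PM on May 17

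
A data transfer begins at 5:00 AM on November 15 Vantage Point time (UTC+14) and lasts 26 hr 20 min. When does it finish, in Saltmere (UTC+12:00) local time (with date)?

5:20 AM on November 16

Convert start to UTC: 5:00 AM − 14:00 = 3:00 PM UTC on Nov 14.
Add 26 hours and 20 minutes duration → 5:20 PM UTC (Nov 15).
Saltmere is UTC+12:00, so local end time = 5:20 PM + 12:00 = 5:20 AM on Nov 16.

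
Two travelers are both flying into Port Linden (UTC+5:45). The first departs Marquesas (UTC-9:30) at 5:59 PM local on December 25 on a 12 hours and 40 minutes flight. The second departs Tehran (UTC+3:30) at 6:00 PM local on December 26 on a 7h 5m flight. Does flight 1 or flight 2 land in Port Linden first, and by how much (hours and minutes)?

Flight 1 in UTC: 5:59 PM + 9:30 = 3:29 AM on Dec 26.
+12 hours 40 minutes → arrive 4:09 PM UTC on Dec 26.
Flight 2 in UTC: 6:00 PM − 3:30 = 2:30 PM on Dec 26.
+7 hours 5 minutes → arrive 9:35 PM UTC on Dec 26.
Flight 1 lands earlier by 5 hours 26 minutes.

the first, by 5 hours 26 minutes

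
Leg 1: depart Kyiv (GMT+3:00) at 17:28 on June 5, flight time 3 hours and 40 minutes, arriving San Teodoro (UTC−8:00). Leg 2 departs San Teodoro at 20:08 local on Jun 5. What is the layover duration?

Convert departure to UTC: 17:28 − 3:00 = 14:28 UTC on Jun 5.
Add 3 hours and 40 minutes flight time → 18:08 UTC.
San Teodoro is UTC−8:00, so local arrival = 18:08 − 8:00 = 10:08 on Jun 5.
Layover = 20:08 − 10:08 = 10 hours.

10 hours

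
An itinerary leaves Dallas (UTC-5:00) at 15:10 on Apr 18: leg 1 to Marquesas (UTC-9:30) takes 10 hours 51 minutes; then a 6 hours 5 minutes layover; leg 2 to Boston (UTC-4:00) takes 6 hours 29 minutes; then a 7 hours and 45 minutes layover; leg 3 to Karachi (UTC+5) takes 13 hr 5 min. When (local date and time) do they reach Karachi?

Convert departure to UTC: 15:10 + 5:00 = 20:10 UTC on Apr 18.
Add 10 hours and 51 minutes leg 1 → 07:01 UTC (Apr 19).
Add 6 hours 5 minutes layover in Marquesas → 13:06 UTC.
Add 6 hours 29 minutes leg 2 → 19:35 UTC.
Add 7 hours 45 minutes layover in Boston → 03:20 UTC (Apr 20).
Add 13 hours and 5 minutes leg 3 → 16:25 UTC.
Karachi is UTC+5:00, so local arrival = 16:25 + 5:00 = 21:25 on Apr 20.

21:25 on April 20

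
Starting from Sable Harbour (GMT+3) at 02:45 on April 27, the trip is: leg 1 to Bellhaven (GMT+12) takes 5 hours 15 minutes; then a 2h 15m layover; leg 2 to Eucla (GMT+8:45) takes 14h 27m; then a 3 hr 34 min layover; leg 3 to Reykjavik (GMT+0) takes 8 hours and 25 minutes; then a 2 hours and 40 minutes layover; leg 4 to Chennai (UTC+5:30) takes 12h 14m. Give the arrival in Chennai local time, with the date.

Convert departure to UTC: 02:45 − 3:00 = 23:45 UTC on Apr 26.
Add 5 hours and 15 minutes leg 1 → 05:00 UTC (Apr 27).
Add 2 hours and 15 minutes layover in Bellhaven → 07:15 UTC.
Add 14 hours 27 minutes leg 2 → 21:42 UTC.
Add 3 hours and 34 minutes layover in Eucla → 01:16 UTC (Apr 28).
Add 8 hours 25 minutes leg 3 → 09:41 UTC.
Add 2 hours and 40 minutes layover in Reykjavik → 12:21 UTC.
Add 12 hours and 14 minutes leg 4 → 00:35 UTC (Apr 29).
Chennai is UTC+5:30, so local arrival = 00:35 + 5:30 = 06:05 on Apr 29.

06:05 on Apr 29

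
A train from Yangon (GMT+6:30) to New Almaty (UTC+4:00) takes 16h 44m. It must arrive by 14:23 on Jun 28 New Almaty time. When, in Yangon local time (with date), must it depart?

Target arrival in UTC: 14:23 − 4:00 = 10:23 on Jun 28.
Subtract 16 hours and 44 minutes → departure 17:39 UTC on Jun 27.
Yangon is UTC+6:30: 17:39 + 6:30 = 00:09 on Jun 28.

00:09 on June 28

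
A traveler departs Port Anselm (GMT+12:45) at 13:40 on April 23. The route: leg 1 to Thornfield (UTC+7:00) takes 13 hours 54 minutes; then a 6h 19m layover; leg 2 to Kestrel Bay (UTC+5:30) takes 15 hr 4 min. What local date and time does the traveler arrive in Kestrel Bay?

17:42 on April 24

Convert departure to UTC: 13:40 − 12:45 = 00:55 UTC on Apr 23.
Add 13 hours 54 minutes leg 1 → 14:49 UTC.
Add 6 hours and 19 minutes layover in Thornfield → 21:08 UTC.
Add 15 hours and 4 minutes leg 2 → 12:12 UTC (Apr 24).
Kestrel Bay is UTC+5:30, so local arrival = 12:12 + 5:30 = 17:42 on Apr 24.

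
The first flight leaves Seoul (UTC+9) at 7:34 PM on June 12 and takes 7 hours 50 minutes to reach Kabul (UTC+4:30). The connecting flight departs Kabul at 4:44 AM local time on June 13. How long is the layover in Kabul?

Convert departure to UTC: 7:34 PM − 9:00 = 10:34 AM UTC on Jun 12.
Add 7 hours and 50 minutes flight time → 6:24 PM UTC.
Kabul is UTC+4:30, so local arrival = 6:24 PM + 4:30 = 10:54 PM on Jun 12.
Layover = 4:44 AM − 10:54 PM (+1 day) = 5 hours 50 minutes.

5 hours 50 minutes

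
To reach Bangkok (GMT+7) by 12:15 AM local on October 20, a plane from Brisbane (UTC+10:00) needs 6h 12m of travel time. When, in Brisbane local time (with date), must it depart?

9:03 PM on Oct 19

Target arrival in UTC: 12:15 AM − 7:00 = 5:15 PM on Oct 19.
Subtract 6 hours 12 minutes → departure 11:03 AM UTC on Oct 19.
Brisbane is UTC+10:00: 11:03 AM + 10:00 = 9:03 PM on Oct 19.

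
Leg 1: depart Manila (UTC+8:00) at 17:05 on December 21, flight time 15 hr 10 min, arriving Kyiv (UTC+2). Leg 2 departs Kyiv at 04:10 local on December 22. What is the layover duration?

1 hour 55 minutes

Convert departure to UTC: 17:05 − 8:00 = 09:05 UTC on Dec 21.
Add 15 hours and 10 minutes flight time → 00:15 UTC (Dec 22).
Kyiv is UTC+2:00, so local arrival = 00:15 + 2:00 = 02:15 on Dec 22.
Layover = 04:10 − 02:15 = 1 hour 55 minutes.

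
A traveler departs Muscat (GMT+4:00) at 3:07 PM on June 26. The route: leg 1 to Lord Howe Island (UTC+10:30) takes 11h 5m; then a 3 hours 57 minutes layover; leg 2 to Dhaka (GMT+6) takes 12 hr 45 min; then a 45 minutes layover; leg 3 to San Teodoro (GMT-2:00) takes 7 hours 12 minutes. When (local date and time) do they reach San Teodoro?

8:51 PM on June 27

Convert departure to UTC: 3:07 PM − 4:00 = 11:07 AM UTC on Jun 26.
Add 11 hours and 5 minutes leg 1 → 10:12 PM UTC.
Add 3 hours and 57 minutes layover in Lord Howe Island → 2:09 AM UTC (Jun 27).
Add 12 hours 45 minutes leg 2 → 2:54 PM UTC.
Add 45 minutes layover in Dhaka → 3:39 PM UTC.
Add 7 hours 12 minutes leg 3 → 10:51 PM UTC.
San Teodoro is UTC−2:00, so local arrival = 10:51 PM − 2:00 = 8:51 PM on Jun 27.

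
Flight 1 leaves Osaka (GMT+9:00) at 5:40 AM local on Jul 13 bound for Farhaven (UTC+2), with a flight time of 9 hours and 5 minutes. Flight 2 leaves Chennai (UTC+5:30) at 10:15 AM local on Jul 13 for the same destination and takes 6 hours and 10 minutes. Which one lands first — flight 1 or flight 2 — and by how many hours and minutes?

Flight 1 in UTC: 5:40 AM − 9:00 = 8:40 PM on Jul 12.
+9 hours and 5 minutes → arrive 5:45 AM UTC on Jul 13.
Flight 2 in UTC: 10:15 AM − 5:30 = 4:45 AM on Jul 13.
+6 hours 10 minutes → arrive 10:55 AM UTC on Jul 13.
Flight 1 lands earlier by 5 hours 10 minutes.

the first, by 5 hours 10 minutes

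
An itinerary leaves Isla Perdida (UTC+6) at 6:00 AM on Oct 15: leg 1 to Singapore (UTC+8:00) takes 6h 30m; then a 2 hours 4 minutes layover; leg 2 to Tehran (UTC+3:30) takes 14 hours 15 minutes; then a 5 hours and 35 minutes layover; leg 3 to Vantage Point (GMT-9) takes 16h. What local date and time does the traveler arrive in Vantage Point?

Convert departure to UTC: 6:00 AM − 6:00 = 12:00 AM UTC on Oct 15.
Add 6 hours and 30 minutes leg 1 → 6:30 AM UTC.
Add 2 hours 4 minutes layover in Singapore → 8:34 AM UTC.
Add 14 hours and 15 minutes leg 2 → 10:49 PM UTC.
Add 5 hours and 35 minutes layover in Tehran → 4:24 AM UTC (Oct 16).
Add 16 hours leg 3 → 8:24 PM UTC.
Vantage Point is UTC−9:00, so local arrival = 8:24 PM − 9:00 = 11:24 AM on Oct 16.

11:24 AM on October 16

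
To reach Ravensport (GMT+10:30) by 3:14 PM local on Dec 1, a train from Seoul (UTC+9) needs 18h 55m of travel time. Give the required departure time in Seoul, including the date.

6:49 PM on November 30

Target arrival in UTC: 3:14 PM − 10:30 = 4:44 AM on Dec 1.
Subtract 18 hours 55 minutes → departure 9:49 AM UTC on Nov 30.
Seoul is UTC+9:00: 9:49 AM + 9:00 = 6:49 PM on Nov 30.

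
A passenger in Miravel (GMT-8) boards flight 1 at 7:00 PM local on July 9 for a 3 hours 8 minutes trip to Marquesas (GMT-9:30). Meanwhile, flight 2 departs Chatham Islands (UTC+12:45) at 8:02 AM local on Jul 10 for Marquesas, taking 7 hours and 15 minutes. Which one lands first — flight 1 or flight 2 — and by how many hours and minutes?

Flight 1 in UTC: 7:00 PM + 8:00 = 3:00 AM on Jul 10.
+3 hours and 8 minutes → arrive 6:08 AM UTC on Jul 10.
Flight 2 in UTC: 8:02 AM − 12:45 = 7:17 PM on Jul 9.
+7 hours 15 minutes → arrive 2:32 AM UTC on Jul 10.
Flight 2 lands earlier by 3 hours 36 minutes.

the second, by 3 hours 36 minutes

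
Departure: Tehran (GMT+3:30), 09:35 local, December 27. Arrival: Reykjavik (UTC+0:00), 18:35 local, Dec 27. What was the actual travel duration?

12 hours 30 minutes

Departure in UTC: 09:35 − 3:30 = 06:05 on Dec 27.
Arrival is already UTC: 18:35 on Dec 27.
Elapsed = 18:35 − 06:05 = 12 hours 30 minutes.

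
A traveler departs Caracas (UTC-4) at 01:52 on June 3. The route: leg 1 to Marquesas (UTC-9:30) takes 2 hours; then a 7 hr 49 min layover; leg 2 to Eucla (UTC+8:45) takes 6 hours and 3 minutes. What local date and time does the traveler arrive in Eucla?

Convert departure to UTC: 01:52 + 4:00 = 05:52 UTC on Jun 3.
Add 2 hours leg 1 → 07:52 UTC.
Add 7 hours 49 minutes layover in Marquesas → 15:41 UTC.
Add 6 hours and 3 minutes leg 2 → 21:44 UTC.
Eucla is UTC+8:45, so local arrival = 21:44 + 8:45 = 06:29 on Jun 4.

06:29 on June 4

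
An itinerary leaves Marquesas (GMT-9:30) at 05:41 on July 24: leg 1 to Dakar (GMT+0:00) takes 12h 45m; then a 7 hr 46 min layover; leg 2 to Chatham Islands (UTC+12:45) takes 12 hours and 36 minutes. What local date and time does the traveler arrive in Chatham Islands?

Convert departure to UTC: 05:41 + 9:30 = 15:11 UTC on Jul 24.
Add 12 hours and 45 minutes leg 1 → 03:56 UTC (Jul 25).
Add 7 hours and 46 minutes layover in Dakar → 11:42 UTC.
Add 12 hours and 36 minutes leg 2 → 00:18 UTC (Jul 26).
Chatham Islands is UTC+12:45, so local arrival = 00:18 + 12:45 = 13:03 on Jul 26.

13:03 on Jul 26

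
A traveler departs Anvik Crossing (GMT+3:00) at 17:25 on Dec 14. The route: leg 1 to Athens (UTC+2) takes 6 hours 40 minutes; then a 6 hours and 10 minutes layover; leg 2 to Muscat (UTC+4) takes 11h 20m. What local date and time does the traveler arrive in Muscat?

Convert departure to UTC: 17:25 − 3:00 = 14:25 UTC on Dec 14.
Add 6 hours and 40 minutes leg 1 → 21:05 UTC.
Add 6 hours and 10 minutes layover in Athens → 03:15 UTC (Dec 15).
Add 11 hours 20 minutes leg 2 → 14:35 UTC.
Muscat is UTC+4:00, so local arrival = 14:35 + 4:00 = 18:35 on Dec 15.

18:35 on December 15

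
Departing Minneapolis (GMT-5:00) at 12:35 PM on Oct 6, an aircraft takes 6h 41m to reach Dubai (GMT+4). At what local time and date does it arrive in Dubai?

Dubai is 9:00 ahead of Minneapolis.
After 6 hours 41 minutes it is 7:16 PM in Minneapolis.
Shift by the zone difference: 7:16 PM + 9:00 = 4:16 AM on Oct 7 in Dubai.

4:16 AM on October 7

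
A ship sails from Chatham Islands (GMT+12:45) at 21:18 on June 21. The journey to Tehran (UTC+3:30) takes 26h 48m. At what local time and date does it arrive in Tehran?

14:51 on June 22

Convert departure to UTC: 21:18 − 12:45 = 08:33 UTC on Jun 21.
Add 26 hours 48 minutes travel time → 11:21 UTC (Jun 22).
Tehran is UTC+3:30, so local arrival = 11:21 + 3:30 = 14:51 on Jun 22.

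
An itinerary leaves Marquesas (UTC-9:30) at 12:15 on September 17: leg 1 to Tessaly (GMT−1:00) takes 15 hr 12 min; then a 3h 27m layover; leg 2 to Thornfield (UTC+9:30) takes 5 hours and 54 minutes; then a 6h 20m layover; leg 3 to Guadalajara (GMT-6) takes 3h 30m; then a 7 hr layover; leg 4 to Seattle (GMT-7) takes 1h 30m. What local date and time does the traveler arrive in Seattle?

09:38 on Sep 19

Convert departure to UTC: 12:15 + 9:30 = 21:45 UTC on Sep 17.
Add 15 hours and 12 minutes leg 1 → 12:57 UTC (Sep 18).
Add 3 hours and 27 minutes layover in Tessaly → 16:24 UTC.
Add 5 hours 54 minutes leg 2 → 22:18 UTC.
Add 6 hours 20 minutes layover in Thornfield → 04:38 UTC (Sep 19).
Add 3 hours 30 minutes leg 3 → 08:08 UTC.
Add 7 hours layover in Guadalajara → 15:08 UTC.
Add 1 hour and 30 minutes leg 4 → 16:38 UTC.
Seattle is UTC−7:00, so local arrival = 16:38 − 7:00 = 09:38 on Sep 19.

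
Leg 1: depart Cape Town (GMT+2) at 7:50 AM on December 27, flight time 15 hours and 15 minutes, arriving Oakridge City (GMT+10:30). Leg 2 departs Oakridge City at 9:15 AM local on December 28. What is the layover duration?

1 hour 40 minutes

Convert departure to UTC: 7:50 AM − 2:00 = 5:50 AM UTC on Dec 27.
Add 15 hours and 15 minutes flight time → 9:05 PM UTC.
Oakridge City is UTC+10:30, so local arrival = 9:05 PM + 10:30 = 7:35 AM on Dec 28.
Layover = 9:15 AM − 7:35 AM = 1 hour 40 minutes.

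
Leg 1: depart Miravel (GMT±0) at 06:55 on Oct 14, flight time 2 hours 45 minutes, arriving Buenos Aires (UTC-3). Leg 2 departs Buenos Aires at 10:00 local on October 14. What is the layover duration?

3 hours 20 minutes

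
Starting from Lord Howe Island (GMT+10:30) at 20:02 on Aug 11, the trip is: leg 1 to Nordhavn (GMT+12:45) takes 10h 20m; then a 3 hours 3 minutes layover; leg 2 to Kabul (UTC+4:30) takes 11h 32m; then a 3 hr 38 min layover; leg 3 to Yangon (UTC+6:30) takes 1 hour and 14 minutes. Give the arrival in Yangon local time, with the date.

Convert departure to UTC: 20:02 − 10:30 = 09:32 UTC on Aug 11.
Add 10 hours and 20 minutes leg 1 → 19:52 UTC.
Add 3 hours and 3 minutes layover in Nordhavn → 22:55 UTC.
Add 11 hours and 32 minutes leg 2 → 10:27 UTC (Aug 12).
Add 3 hours and 38 minutes layover in Kabul → 14:05 UTC.
Add 1 hour 14 minutes leg 3 → 15:19 UTC.
Yangon is UTC+6:30, so local arrival = 15:19 + 6:30 = 21:49 on Aug 12.

21:49 on August 12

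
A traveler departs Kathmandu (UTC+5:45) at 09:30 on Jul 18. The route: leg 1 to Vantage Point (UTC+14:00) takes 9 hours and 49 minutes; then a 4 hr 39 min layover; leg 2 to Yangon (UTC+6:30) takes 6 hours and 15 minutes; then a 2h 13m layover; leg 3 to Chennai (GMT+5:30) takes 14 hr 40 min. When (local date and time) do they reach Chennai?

Convert departure to UTC: 09:30 − 5:45 = 03:45 UTC on Jul 18.
Add 9 hours and 49 minutes leg 1 → 13:34 UTC.
Add 4 hours 39 minutes layover in Vantage Point → 18:13 UTC.
Add 6 hours and 15 minutes leg 2 → 00:28 UTC (Jul 19).
Add 2 hours and 13 minutes layover in Yangon → 02:41 UTC.
Add 14 hours 40 minutes leg 3 → 17:21 UTC.
Chennai is UTC+5:30, so local arrival = 17:21 + 5:30 = 22:51 on Jul 19.

22:51 on July 19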